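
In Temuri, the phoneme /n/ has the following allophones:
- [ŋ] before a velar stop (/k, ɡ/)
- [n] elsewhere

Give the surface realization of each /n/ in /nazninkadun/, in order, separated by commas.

[n], [n], [ŋ], [n]

Occurrence 1 (position 1): no conditioning environment matches → elsewhere allophone [n].
Occurrence 2 (position 4): no conditioning environment matches → elsewhere allophone [n].
Occurrence 3 (position 6): before a velar stop → [ŋ].
Occurrence 4 (position 11): no conditioning environment matches → elsewhere allophone [n].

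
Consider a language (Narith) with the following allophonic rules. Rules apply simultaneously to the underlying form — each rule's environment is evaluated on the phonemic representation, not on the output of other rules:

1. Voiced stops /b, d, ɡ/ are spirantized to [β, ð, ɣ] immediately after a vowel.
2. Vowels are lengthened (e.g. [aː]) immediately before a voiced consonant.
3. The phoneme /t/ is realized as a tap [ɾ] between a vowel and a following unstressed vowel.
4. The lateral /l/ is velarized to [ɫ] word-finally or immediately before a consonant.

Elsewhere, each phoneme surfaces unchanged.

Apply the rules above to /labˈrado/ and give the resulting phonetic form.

/l/ (word-initial): rule 4 targets it, but not word-finally or immediately before a consonant → unchanged [l].
Rule 2 applies to /a/ (between /l/ and /b/: before a voiced consonant) → [aː].
/b/ (between /a/ and /r/): immediately after a vowel, so rule 1 applies → [β].
/a/ (between /r/ and /d/) occurs before a voiced consonant → [aː] by rule 2.
/d/ (between /a/ and /o/): immediately after a vowel, so rule 1 applies → [ð].
/o/ (word-final) is in the target of rule 2 but the environment (before a voiced consonant) is not met → [o].

[laːβˈraːðo]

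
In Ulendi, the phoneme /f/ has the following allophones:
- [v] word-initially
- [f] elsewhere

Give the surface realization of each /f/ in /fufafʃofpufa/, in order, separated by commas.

Occurrence 1 (position 1): word-initially → [v].
Occurrence 2 (position 3): no conditioning environment matches → elsewhere allophone [f].
Occurrence 3 (position 5): no conditioning environment matches → elsewhere allophone [f].
Occurrence 4 (position 8): no conditioning environment matches → elsewhere allophone [f].
Occurrence 5 (position 11): no conditioning environment matches → elsewhere allophone [f].

[v], [f], [f], [f], [f]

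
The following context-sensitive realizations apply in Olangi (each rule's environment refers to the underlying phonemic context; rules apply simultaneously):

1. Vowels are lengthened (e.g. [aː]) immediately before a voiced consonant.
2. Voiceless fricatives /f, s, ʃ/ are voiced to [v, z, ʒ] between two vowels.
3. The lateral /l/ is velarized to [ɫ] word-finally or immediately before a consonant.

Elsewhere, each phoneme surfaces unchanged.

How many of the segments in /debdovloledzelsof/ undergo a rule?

Segments that undergo a rule: /e/ → [eː] (rule 1); /o/ → [oː] (rule 1); /o/ → [oː] (rule 1); /e/ → [eː] (rule 1); /e/ → [eː] (rule 1); /l/ → [ɫ] (rule 3).
All other segments surface unchanged.

6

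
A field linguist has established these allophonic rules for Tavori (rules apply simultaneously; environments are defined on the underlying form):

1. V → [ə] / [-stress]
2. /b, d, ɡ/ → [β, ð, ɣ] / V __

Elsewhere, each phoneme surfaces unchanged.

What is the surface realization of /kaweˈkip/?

/k/ (word-initial): no rule targets it → [k].
/a/ (between /k/ and /w/): in an unstressed syllable, so rule 1 applies → [ə].
/w/ (between /a/ and /e/): no rule targets it → [w].
/e/ (between /w/ and /k/) occurs in an unstressed syllable → [ə] by rule 1.
/k/ (between /e/ and /i/): no rule targets it → [k].
/i/ (between /k/ and /p/) fails the environment for rule 1, so it stays [i].
/p/ (word-final): no rule targets it → [p].

[kəwəˈkip]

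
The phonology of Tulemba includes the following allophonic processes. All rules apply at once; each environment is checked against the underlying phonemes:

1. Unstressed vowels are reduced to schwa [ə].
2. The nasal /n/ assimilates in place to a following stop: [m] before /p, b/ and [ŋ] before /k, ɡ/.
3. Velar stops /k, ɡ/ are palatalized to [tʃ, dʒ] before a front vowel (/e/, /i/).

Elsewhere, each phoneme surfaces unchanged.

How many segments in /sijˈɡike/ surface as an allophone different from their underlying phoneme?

Segments that undergo a rule: /i/ → [ə] (rule 1); /ɡ/ → [dʒ] (rule 3); /k/ → [tʃ] (rule 3); /e/ → [ə] (rule 1).
All other segments surface unchanged.

4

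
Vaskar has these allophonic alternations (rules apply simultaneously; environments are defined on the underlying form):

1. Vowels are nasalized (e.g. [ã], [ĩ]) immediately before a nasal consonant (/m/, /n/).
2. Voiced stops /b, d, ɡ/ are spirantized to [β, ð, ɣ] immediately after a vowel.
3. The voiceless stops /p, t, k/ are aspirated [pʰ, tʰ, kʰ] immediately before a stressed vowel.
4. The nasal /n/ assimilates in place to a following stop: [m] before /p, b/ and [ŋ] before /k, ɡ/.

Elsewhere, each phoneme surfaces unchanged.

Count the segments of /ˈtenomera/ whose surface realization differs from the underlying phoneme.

3

Segments that undergo a rule: /t/ → [tʰ] (rule 3); /e/ → [ẽ] (rule 1); /o/ → [õ] (rule 1).
All other segments surface unchanged.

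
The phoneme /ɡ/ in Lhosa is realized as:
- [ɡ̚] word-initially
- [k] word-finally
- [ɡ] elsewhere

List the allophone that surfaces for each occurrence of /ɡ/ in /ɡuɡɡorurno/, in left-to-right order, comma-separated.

[ɡ̚], [ɡ], [ɡ]

Occurrence 1 (position 1): word-initially → [ɡ̚].
Occurrence 2 (position 3): no conditioning environment matches → elsewhere allophone [ɡ].
Occurrence 3 (position 4): no conditioning environment matches → elsewhere allophone [ɡ].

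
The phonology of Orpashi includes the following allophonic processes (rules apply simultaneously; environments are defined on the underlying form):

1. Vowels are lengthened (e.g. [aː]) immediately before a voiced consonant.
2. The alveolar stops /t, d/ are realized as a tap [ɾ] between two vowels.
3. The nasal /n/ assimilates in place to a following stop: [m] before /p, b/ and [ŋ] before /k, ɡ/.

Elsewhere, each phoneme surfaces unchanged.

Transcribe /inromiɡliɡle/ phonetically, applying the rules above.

/i/ meets the environment for rule 1 (before a voiced consonant) → [iː].
/n/ (between /i/ and /r/): rule 3 targets it, but not before a labial or velar stop → unchanged [n].
/r/ stays [r].
/o/ meets the environment for rule 1 (before a voiced consonant) → [oː].
/m/ (between /o/ and /i/) is unaffected → [m].
/i/ (between /m/ and /ɡ/): before a voiced consonant, so rule 1 applies → [iː].
/ɡ/ (between /i/ and /l/): no rule targets it → [ɡ].
/l/ (between /ɡ/ and /i/): no rule targets it → [l].
/i/ — between /l/ and /ɡ/, before a voiced consonant — surfaces as [iː] (rule 1).
/ɡ/ (between /i/ and /l/): no rule targets it → [ɡ].
/l/ (between /ɡ/ and /e/): no rule targets it → [l].
/e/ (word-final) is in the target of rule 1 but the environment (before a voiced consonant) is not met → [e].

[iːnroːmiːɡliːɡle]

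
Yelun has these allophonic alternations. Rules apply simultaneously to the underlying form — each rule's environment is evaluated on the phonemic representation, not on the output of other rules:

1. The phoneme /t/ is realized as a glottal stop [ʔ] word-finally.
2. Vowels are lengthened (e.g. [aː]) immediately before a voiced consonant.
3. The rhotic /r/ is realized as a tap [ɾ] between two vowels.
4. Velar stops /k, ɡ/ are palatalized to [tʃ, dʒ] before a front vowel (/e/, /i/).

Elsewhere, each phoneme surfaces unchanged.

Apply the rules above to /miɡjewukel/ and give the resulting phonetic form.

[miːɡjeːwutʃeːl]

/m/ (word-initial): no rule targets it → [m].
/i/ — between /m/ and /ɡ/, before a voiced consonant — surfaces as [iː] (rule 2).
/ɡ/ (between /i/ and /j/) is in the target of rule 4 but the environment (before a front vowel) is not met → [ɡ].
/j/ — not in any rule's target class → [j].
Rule 2 applies to /e/ (between /j/ and /w/: before a voiced consonant) → [eː].
/w/ (between /e/ and /u/): no rule targets it → [w].
/u/ — between /w/ and /k/; rule 2 does not apply here → [u].
/k/ meets the environment for rule 4 (before a front vowel) → [tʃ].
/e/ — between /k/ and /l/, before a voiced consonant — surfaces as [eː] (rule 2).
/l/ — not in any rule's target class → [l].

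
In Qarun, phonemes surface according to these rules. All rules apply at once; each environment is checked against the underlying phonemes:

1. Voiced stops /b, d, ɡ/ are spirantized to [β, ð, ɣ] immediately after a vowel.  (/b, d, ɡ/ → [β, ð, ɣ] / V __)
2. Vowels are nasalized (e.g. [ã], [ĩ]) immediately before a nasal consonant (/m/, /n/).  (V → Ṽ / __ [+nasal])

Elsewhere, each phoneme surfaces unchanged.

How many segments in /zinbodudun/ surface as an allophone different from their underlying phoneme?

Segments that undergo a rule: /i/ → [ĩ] (rule 2); /d/ → [ð] (rule 1); /d/ → [ð] (rule 1); /u/ → [ũ] (rule 2).
All other segments surface unchanged.

4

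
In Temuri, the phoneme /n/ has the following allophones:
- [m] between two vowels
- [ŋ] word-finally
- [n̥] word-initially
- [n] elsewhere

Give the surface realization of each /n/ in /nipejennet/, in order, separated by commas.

Occurrence 1 (position 1): word-initially → [n̥].
Occurrence 2 (position 7): no conditioning environment matches → elsewhere allophone [n].
Occurrence 3 (position 8): no conditioning environment matches → elsewhere allophone [n].

[n̥], [n], [n]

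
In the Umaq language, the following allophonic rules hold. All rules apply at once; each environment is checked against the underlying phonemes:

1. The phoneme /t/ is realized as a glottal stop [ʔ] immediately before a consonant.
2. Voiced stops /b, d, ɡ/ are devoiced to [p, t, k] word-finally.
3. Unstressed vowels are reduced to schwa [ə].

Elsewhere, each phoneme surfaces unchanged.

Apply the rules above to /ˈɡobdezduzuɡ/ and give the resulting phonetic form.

[ˈɡobdəzdəzək]

/ɡ/ (word-initial) fails the environment for rule 2, so it stays [ɡ].
/o/ — between /ɡ/ and /b/; rule 3 does not apply here → [o].
/b/ (between /o/ and /d/) fails the environment for rule 2, so it stays [b].
/d/ (between /b/ and /e/): rule 2 targets it, but not word-finally → unchanged [d].
/e/ (between /d/ and /z/) occurs in an unstressed syllable → [ə] by rule 3.
/z/ (between /e/ and /d/): no rule targets it → [z].
/d/ (between /z/ and /u/) fails the environment for rule 2, so it stays [d].
Rule 3 applies to /u/ (between /d/ and /z/: in an unstressed syllable) → [ə].
/z/ — not in any rule's target class → [z].
/u/ — between /z/ and /ɡ/, in an unstressed syllable — surfaces as [ə] (rule 3).
/ɡ/ — word-final, word-finally — surfaces as [k] (rule 2).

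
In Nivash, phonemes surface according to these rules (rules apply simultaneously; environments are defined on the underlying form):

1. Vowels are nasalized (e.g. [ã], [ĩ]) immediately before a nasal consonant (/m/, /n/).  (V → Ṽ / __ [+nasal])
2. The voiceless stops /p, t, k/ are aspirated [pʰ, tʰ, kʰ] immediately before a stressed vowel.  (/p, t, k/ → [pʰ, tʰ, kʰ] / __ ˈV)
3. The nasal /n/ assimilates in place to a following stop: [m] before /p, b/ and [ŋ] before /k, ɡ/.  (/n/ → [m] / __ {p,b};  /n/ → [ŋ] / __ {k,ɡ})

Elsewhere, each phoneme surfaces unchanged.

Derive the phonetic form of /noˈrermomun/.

[noˈrermõmũn]

/n/ (word-initial) is in the target of rule 3 but the environment (before a labial or velar stop) is not met → [n].
/o/ (between /n/ and /r/) fails the environment for rule 1, so it stays [o].
/r/ (between /o/ and /e/) is unaffected → [r].
/e/ (between /r/ and /r/) is in the target of rule 1 but the environment (before a nasal consonant) is not met → [e].
/r/ (between /e/ and /m/): no rule targets it → [r].
/m/ (between /r/ and /o/) is unaffected → [m].
Rule 1 applies to /o/ (between /m/ and /m/: before a nasal consonant) → [õ].
/m/ (between /o/ and /u/): no rule targets it → [m].
Rule 1 applies to /u/ (between /m/ and /n/: before a nasal consonant) → [ũ].
/n/ — word-final; rule 3 does not apply here → [n].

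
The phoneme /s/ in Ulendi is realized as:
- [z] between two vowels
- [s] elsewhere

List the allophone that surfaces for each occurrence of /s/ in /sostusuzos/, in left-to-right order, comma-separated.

[s], [s], [z], [s]

Occurrence 1 (position 1): no conditioning environment matches → elsewhere allophone [s].
Occurrence 2 (position 3): no conditioning environment matches → elsewhere allophone [s].
Occurrence 3 (position 6): between two vowels → [z].
Occurrence 4 (position 10): no conditioning environment matches → elsewhere allophone [s].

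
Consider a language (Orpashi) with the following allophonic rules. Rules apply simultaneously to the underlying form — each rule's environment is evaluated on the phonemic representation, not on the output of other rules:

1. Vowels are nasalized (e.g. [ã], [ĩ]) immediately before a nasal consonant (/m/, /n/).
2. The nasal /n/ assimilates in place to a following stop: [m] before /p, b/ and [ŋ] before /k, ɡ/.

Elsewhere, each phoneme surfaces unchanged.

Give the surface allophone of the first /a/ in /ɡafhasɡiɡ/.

[a]

/a/ (between /ɡ/ and /f/) is in the target of rule 1 but the environment (before a nasal consonant) is not met → [a].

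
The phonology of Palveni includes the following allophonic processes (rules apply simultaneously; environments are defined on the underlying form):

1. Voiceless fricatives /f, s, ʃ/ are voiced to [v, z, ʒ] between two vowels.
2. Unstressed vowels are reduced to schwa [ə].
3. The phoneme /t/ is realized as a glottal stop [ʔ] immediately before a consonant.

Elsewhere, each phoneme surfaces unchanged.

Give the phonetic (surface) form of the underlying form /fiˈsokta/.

/f/ (word-initial) fails the environment for rule 1, so it stays [f].
/i/ (between /f/ and /s/) occurs in an unstressed syllable → [ə] by rule 2.
/s/ — between /i/ and /o/, between two vowels — surfaces as [z] (rule 1).
/o/ — between /s/ and /k/; rule 2 does not apply here → [o].
/k/ (between /o/ and /t/): no rule targets it → [k].
/t/ (between /k/ and /a/): rule 3 targets it, but not immediately before a consonant → unchanged [t].
/a/ — word-final, in an unstressed syllable — surfaces as [ə] (rule 2).

[fəˈzoktə]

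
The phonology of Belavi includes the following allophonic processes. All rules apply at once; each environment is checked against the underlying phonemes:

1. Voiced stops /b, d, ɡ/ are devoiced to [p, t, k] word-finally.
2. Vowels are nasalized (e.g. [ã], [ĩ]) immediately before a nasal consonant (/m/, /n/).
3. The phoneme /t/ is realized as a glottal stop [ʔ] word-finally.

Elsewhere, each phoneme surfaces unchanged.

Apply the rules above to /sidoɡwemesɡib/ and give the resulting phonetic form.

/s/ (word-initial): no rule targets it → [s].
/i/ — between /s/ and /d/; rule 2 does not apply here → [i].
/d/ — between /i/ and /o/; rule 1 does not apply here → [d].
/o/ — between /d/ and /ɡ/; rule 2 does not apply here → [o].
/ɡ/ — between /o/ and /w/; rule 1 does not apply here → [ɡ].
/w/ (between /ɡ/ and /e/) is unaffected → [w].
Rule 2 applies to /e/ (between /w/ and /m/: before a nasal consonant) → [ẽ].
/m/ stays [m].
/e/ (between /m/ and /s/): rule 2 targets it, but not before a nasal consonant → unchanged [e].
/s/ (between /e/ and /ɡ/): no rule targets it → [s].
/ɡ/ — between /s/ and /i/; rule 1 does not apply here → [ɡ].
/i/ (between /ɡ/ and /b/) fails the environment for rule 2, so it stays [i].
Rule 1 applies to /b/ (word-final: word-finally) → [p].

[sidoɡwẽmesɡip]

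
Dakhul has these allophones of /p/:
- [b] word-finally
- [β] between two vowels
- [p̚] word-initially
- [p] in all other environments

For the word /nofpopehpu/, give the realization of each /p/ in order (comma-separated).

[p], [β], [p]

Occurrence 1 (position 4): no conditioning environment matches → elsewhere allophone [p].
Occurrence 2 (position 6): between two vowels → [β].
Occurrence 3 (position 9): no conditioning environment matches → elsewhere allophone [p].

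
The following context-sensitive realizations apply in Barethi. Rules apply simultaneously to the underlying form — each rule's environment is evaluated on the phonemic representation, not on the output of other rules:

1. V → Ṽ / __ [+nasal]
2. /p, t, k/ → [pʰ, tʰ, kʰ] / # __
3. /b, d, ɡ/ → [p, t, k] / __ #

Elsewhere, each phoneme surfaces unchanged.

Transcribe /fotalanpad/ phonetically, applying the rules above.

/f/ (word-initial) is unaffected → [f].
/o/ (between /f/ and /t/) is in the target of rule 1 but the environment (before a nasal consonant) is not met → [o].
/t/ (between /o/ and /a/): rule 2 targets it, but not word-initially → unchanged [t].
/a/ (between /t/ and /l/): rule 1 targets it, but not before a nasal consonant → unchanged [a].
/l/ stays [l].
Rule 1 applies to /a/ (between /l/ and /n/: before a nasal consonant) → [ã].
/n/ — not in any rule's target class → [n].
/p/ (between /n/ and /a/): rule 2 targets it, but not word-initially → unchanged [p].
/a/ — between /p/ and /d/; rule 1 does not apply here → [a].
/d/ meets the environment for rule 3 (word-finally) → [t].

[fotalãnpat]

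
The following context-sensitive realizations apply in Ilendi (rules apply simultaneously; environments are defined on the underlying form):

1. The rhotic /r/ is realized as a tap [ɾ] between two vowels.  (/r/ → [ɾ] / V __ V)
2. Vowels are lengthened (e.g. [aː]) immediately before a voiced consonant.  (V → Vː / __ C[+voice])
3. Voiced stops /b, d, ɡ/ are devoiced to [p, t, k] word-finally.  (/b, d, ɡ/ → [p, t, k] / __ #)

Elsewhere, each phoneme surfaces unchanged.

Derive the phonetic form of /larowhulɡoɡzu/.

[laːɾoːwhuːlɡoːɡzu]

/l/ — not in any rule's target class → [l].
/a/ — between /l/ and /r/, before a voiced consonant — surfaces as [aː] (rule 2).
/r/ (between /a/ and /o/): between two vowels, so rule 1 applies → [ɾ].
/o/ — between /r/ and /w/, before a voiced consonant — surfaces as [oː] (rule 2).
/w/ stays [w].
/h/ (between /w/ and /u/) is unaffected → [h].
/u/ — between /h/ and /l/, before a voiced consonant — surfaces as [uː] (rule 2).
/l/ (between /u/ and /ɡ/) is unaffected → [l].
/ɡ/ (between /l/ and /o/) fails the environment for rule 3, so it stays [ɡ].
/o/ (between /ɡ/ and /ɡ/): before a voiced consonant, so rule 2 applies → [oː].
/ɡ/ (between /o/ and /z/): rule 3 targets it, but not word-finally → unchanged [ɡ].
/z/ — not in any rule's target class → [z].
/u/ (word-final) fails the environment for rule 2, so it stays [u].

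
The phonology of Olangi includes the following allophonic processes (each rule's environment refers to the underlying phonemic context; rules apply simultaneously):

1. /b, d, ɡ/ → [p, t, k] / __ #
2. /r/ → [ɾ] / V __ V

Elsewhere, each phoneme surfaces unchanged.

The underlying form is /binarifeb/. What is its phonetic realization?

/b/ (word-initial) is in the target of rule 1 but the environment (word-finally) is not met → [b].
/i/ stays [i].
/n/ — not in any rule's target class → [n].
/a/ (between /n/ and /r/): no rule targets it → [a].
/r/ (between /a/ and /i/): between two vowels, so rule 2 applies → [ɾ].
/i/ (between /r/ and /f/) is unaffected → [i].
/f/ (between /i/ and /e/): no rule targets it → [f].
/e/ (between /f/ and /b/) is unaffected → [e].
/b/ (word-final) occurs word-finally → [p] by rule 1.

[binaɾifep]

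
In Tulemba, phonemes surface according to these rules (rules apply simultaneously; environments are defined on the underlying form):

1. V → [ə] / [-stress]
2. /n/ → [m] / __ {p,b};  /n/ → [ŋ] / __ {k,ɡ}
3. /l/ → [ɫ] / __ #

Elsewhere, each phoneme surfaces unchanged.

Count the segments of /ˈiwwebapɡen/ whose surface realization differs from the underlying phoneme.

3

Segments that undergo a rule: /e/ → [ə] (rule 1); /a/ → [ə] (rule 1); /e/ → [ə] (rule 1).
All other segments surface unchanged.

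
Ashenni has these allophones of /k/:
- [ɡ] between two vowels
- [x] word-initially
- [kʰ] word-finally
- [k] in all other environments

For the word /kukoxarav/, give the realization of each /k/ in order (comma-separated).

Occurrence 1 (position 1): word-initially → [x].
Occurrence 2 (position 3): between two vowels → [ɡ].

[x], [ɡ]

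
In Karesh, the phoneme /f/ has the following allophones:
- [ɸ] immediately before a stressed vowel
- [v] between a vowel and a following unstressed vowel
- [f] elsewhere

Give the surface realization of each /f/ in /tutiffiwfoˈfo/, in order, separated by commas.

[f], [f], [f], [ɸ]

Occurrence 1 (position 5): no conditioning environment matches → elsewhere allophone [f].
Occurrence 2 (position 6): no conditioning environment matches → elsewhere allophone [f].
Occurrence 3 (position 9): no conditioning environment matches → elsewhere allophone [f].
Occurrence 4 (position 11): immediately before a stressed vowel → [ɸ].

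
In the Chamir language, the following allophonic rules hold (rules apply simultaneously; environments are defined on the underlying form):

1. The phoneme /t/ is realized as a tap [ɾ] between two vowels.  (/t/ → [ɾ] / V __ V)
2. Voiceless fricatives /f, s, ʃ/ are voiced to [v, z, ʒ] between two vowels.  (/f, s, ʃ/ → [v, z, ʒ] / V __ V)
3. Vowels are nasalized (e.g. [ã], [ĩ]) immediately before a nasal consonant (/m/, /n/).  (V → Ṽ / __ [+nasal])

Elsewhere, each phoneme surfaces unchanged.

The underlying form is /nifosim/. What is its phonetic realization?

[nivozĩm]

/n/ (word-initial): no rule targets it → [n].
/i/ (between /n/ and /f/) fails the environment for rule 3, so it stays [i].
/f/ — between /i/ and /o/, between two vowels — surfaces as [v] (rule 2).
/o/ (between /f/ and /s/) fails the environment for rule 3, so it stays [o].
/s/ (between /o/ and /i/) occurs between two vowels → [z] by rule 2.
Rule 3 applies to /i/ (between /s/ and /m/: before a nasal consonant) → [ĩ].
/m/ — not in any rule's target class → [m].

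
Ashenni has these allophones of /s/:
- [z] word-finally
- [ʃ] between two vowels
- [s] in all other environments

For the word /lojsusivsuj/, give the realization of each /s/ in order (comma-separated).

[s], [ʃ], [s]

Occurrence 1 (position 4): no conditioning environment matches → elsewhere allophone [s].
Occurrence 2 (position 6): between two vowels → [ʃ].
Occurrence 3 (position 9): no conditioning environment matches → elsewhere allophone [s].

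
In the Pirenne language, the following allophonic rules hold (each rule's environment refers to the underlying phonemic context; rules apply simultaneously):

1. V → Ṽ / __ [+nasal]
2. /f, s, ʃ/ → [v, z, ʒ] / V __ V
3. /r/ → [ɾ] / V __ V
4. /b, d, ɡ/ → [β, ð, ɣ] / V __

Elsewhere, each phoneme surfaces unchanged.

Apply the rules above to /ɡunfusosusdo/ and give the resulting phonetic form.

[ɡũnfuzozusdo]

/ɡ/ (word-initial) fails the environment for rule 4, so it stays [ɡ].
/u/ — between /ɡ/ and /n/, before a nasal consonant — surfaces as [ũ] (rule 1).
/n/ stays [n].
/f/ (between /n/ and /u/) fails the environment for rule 2, so it stays [f].
/u/ (between /f/ and /s/): rule 1 targets it, but not before a nasal consonant → unchanged [u].
/s/ meets the environment for rule 2 (between two vowels) → [z].
/o/ (between /s/ and /s/) is in the target of rule 1 but the environment (before a nasal consonant) is not met → [o].
/s/ (between /o/ and /u/) occurs between two vowels → [z] by rule 2.
/u/ — between /s/ and /s/; rule 1 does not apply here → [u].
/s/ — between /u/ and /d/; rule 2 does not apply here → [s].
/d/ (between /s/ and /o/) is in the target of rule 4 but the environment (immediately after a vowel) is not met → [d].
/o/ — word-final; rule 1 does not apply here → [o].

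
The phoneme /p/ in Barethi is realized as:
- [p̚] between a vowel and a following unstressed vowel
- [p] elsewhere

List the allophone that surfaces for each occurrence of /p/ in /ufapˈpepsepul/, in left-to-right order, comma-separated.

[p], [p], [p], [p̚]

Occurrence 1 (position 4): no conditioning environment matches → elsewhere allophone [p].
Occurrence 2 (position 5): no conditioning environment matches → elsewhere allophone [p].
Occurrence 3 (position 7): no conditioning environment matches → elsewhere allophone [p].
Occurrence 4 (position 10): between a vowel and a following unstressed vowel → [p̚].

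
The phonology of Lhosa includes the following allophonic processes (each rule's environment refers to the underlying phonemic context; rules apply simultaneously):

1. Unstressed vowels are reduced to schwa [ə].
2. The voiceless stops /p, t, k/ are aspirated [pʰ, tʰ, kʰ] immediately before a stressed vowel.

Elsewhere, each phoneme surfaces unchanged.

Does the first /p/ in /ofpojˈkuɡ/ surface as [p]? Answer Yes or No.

/p/ — between /f/ and /o/; rule 2 does not apply here → [p].
The actual realization is [p], which matches [p].

Yes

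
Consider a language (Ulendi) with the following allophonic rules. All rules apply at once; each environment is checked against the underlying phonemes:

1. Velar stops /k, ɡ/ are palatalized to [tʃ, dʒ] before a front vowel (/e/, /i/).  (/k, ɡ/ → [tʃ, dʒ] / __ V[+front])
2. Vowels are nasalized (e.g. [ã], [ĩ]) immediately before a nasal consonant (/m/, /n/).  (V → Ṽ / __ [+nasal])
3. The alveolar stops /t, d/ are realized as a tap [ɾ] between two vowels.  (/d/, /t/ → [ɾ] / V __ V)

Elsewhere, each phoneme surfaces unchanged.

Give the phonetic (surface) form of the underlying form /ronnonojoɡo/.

/r/ — not in any rule's target class → [r].
/o/ — between /r/ and /n/, before a nasal consonant — surfaces as [õ] (rule 2).
/n/ (between /o/ and /n/): no rule targets it → [n].
/n/ — not in any rule's target class → [n].
/o/ (between /n/ and /n/) occurs before a nasal consonant → [õ] by rule 2.
/n/ — not in any rule's target class → [n].
/o/ (between /n/ and /j/): rule 2 targets it, but not before a nasal consonant → unchanged [o].
/j/ — not in any rule's target class → [j].
/o/ — between /j/ and /ɡ/; rule 2 does not apply here → [o].
/ɡ/ (between /o/ and /o/) is in the target of rule 1 but the environment (before a front vowel) is not met → [ɡ].
/o/ (word-final): rule 2 targets it, but not before a nasal consonant → unchanged [o].

[rõnnõnojoɡo]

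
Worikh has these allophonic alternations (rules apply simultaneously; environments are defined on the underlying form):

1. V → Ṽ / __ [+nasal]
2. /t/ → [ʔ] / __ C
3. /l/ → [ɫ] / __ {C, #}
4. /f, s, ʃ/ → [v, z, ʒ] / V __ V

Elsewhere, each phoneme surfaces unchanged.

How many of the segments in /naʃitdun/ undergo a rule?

Segments that undergo a rule: /ʃ/ → [ʒ] (rule 4); /t/ → [ʔ] (rule 2); /u/ → [ũ] (rule 1).
All other segments surface unchanged.

3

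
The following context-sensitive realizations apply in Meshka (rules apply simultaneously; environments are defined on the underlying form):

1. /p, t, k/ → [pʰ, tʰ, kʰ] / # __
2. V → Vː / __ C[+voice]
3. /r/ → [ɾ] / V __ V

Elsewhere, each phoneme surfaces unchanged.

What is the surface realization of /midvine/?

[miːdviːne]

/m/ (word-initial) is unaffected → [m].
/i/ — between /m/ and /d/, before a voiced consonant — surfaces as [iː] (rule 2).
/d/ — not in any rule's target class → [d].
/v/ stays [v].
/i/ (between /v/ and /n/) occurs before a voiced consonant → [iː] by rule 2.
/n/ (between /i/ and /e/): no rule targets it → [n].
/e/ — word-final; rule 2 does not apply here → [e].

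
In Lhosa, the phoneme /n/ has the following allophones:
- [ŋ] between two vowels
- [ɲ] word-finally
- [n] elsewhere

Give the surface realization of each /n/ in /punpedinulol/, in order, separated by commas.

Occurrence 1 (position 3): no conditioning environment matches → elsewhere allophone [n].
Occurrence 2 (position 8): between two vowels → [ŋ].

[n], [ŋ]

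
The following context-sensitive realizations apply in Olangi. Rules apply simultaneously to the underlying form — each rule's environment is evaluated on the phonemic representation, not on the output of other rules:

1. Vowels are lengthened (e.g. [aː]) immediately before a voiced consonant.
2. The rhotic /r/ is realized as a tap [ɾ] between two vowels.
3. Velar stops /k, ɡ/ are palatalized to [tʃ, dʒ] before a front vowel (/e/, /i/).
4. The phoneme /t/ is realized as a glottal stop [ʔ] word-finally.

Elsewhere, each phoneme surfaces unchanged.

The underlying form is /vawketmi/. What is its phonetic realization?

/v/ — not in any rule's target class → [v].
/a/ (between /v/ and /w/) occurs before a voiced consonant → [aː] by rule 1.
/w/ (between /a/ and /k/): no rule targets it → [w].
Rule 3 applies to /k/ (between /w/ and /e/: before a front vowel) → [tʃ].
/e/ (between /k/ and /t/): rule 1 targets it, but not before a voiced consonant → unchanged [e].
/t/ — between /e/ and /m/; rule 4 does not apply here → [t].
/m/ (between /t/ and /i/) is unaffected → [m].
/i/ (word-final) is in the target of rule 1 but the environment (before a voiced consonant) is not met → [i].

[vaːwtʃetmi]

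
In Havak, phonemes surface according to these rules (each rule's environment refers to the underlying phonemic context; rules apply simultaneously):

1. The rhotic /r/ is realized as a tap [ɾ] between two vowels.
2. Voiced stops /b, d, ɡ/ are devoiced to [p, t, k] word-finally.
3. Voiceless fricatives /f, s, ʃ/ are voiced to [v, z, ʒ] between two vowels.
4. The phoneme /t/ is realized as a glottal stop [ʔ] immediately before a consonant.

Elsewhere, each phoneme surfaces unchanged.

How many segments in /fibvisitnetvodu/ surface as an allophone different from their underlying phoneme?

Segments that undergo a rule: /s/ → [z] (rule 3); /t/ → [ʔ] (rule 4); /t/ → [ʔ] (rule 4).
All other segments surface unchanged.

3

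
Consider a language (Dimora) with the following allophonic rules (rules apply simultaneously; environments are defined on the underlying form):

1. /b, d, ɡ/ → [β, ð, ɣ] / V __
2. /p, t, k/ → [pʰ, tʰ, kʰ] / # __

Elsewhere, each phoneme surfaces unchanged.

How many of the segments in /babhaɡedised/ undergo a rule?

4

Segments that undergo a rule: /b/ → [β] (rule 1); /ɡ/ → [ɣ] (rule 1); /d/ → [ð] (rule 1); /d/ → [ð] (rule 1).
All other segments surface unchanged.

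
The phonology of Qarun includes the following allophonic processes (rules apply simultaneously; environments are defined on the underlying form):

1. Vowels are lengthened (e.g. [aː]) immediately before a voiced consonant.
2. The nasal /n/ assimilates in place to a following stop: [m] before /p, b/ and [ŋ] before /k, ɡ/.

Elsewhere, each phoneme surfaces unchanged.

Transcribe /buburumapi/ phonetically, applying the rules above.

/b/ — not in any rule's target class → [b].
/u/ (between /b/ and /b/): before a voiced consonant, so rule 1 applies → [uː].
/b/ stays [b].
/u/ meets the environment for rule 1 (before a voiced consonant) → [uː].
/r/ — not in any rule's target class → [r].
/u/ (between /r/ and /m/) occurs before a voiced consonant → [uː] by rule 1.
/m/ stays [m].
/a/ — between /m/ and /p/; rule 1 does not apply here → [a].
/p/ stays [p].
/i/ — word-final; rule 1 does not apply here → [i].

[buːbuːruːmapi]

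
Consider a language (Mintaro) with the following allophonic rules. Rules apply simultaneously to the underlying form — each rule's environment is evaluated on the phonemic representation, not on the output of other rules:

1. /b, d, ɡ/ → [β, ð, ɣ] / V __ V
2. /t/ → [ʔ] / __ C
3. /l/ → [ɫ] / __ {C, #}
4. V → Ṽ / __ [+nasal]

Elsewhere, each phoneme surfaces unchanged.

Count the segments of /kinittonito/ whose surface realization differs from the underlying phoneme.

Segments that undergo a rule: /i/ → [ĩ] (rule 4); /t/ → [ʔ] (rule 2); /o/ → [õ] (rule 4).
All other segments surface unchanged.

3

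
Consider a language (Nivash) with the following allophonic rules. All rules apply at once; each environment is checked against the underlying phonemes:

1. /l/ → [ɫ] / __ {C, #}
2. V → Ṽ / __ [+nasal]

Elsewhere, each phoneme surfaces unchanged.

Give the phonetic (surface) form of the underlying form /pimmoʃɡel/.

[pĩmmoʃɡeɫ]

/p/ (word-initial) is unaffected → [p].
/i/ meets the environment for rule 2 (before a nasal consonant) → [ĩ].
/m/ — not in any rule's target class → [m].
/m/ — not in any rule's target class → [m].
/o/ (between /m/ and /ʃ/) fails the environment for rule 2, so it stays [o].
/ʃ/ — not in any rule's target class → [ʃ].
/ɡ/ stays [ɡ].
/e/ (between /ɡ/ and /l/) is in the target of rule 2 but the environment (before a nasal consonant) is not met → [e].
/l/ — word-final, word-finally or immediately before a consonant — surfaces as [ɫ] (rule 1).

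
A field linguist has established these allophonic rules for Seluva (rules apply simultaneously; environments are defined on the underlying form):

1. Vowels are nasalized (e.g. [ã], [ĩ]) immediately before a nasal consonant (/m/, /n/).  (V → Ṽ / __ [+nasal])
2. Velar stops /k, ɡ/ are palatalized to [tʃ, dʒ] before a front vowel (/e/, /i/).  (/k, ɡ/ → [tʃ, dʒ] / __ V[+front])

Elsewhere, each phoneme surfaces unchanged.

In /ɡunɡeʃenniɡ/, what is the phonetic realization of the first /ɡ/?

/ɡ/ (word-initial) is in the target of rule 2 but the environment (before a front vowel) is not met → [ɡ].

[ɡ]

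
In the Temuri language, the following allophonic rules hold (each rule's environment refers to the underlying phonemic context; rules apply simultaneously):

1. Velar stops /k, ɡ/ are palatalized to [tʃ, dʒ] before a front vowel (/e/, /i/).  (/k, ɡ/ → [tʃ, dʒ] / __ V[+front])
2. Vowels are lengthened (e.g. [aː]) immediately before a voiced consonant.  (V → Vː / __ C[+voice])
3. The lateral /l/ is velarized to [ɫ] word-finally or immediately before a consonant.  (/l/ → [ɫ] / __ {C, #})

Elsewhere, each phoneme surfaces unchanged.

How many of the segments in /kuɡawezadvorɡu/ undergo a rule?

5

Segments that undergo a rule: /u/ → [uː] (rule 2); /a/ → [aː] (rule 2); /e/ → [eː] (rule 2); /a/ → [aː] (rule 2); /o/ → [oː] (rule 2).
All other segments surface unchanged.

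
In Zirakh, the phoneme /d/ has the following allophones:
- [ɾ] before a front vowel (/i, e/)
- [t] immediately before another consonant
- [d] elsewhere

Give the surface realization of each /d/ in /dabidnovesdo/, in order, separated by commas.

Occurrence 1 (position 1): no conditioning environment matches → elsewhere allophone [d].
Occurrence 2 (position 5): immediately before another consonant → [t].
Occurrence 3 (position 11): no conditioning environment matches → elsewhere allophone [d].

[d], [t], [d]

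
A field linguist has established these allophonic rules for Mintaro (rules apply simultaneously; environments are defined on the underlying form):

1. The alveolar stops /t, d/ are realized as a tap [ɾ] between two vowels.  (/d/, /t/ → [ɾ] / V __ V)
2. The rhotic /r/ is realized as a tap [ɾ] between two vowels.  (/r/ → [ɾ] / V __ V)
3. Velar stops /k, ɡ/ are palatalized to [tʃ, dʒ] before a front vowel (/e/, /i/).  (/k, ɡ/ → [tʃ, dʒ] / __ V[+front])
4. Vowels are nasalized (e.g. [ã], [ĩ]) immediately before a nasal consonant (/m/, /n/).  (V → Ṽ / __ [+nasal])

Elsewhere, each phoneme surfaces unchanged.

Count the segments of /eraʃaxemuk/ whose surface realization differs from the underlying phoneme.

2

Segments that undergo a rule: /r/ → [ɾ] (rule 2); /e/ → [ẽ] (rule 4).
All other segments surface unchanged.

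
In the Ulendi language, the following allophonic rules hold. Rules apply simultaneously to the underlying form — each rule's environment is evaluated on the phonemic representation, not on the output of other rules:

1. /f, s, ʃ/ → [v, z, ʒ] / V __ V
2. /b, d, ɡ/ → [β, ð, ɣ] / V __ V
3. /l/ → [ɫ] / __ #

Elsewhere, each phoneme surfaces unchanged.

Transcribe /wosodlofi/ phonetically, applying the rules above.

/w/ (word-initial) is unaffected → [w].
/o/ stays [o].
/s/ meets the environment for rule 1 (between two vowels) → [z].
/o/ (between /s/ and /d/) is unaffected → [o].
/d/ (between /o/ and /l/): rule 2 targets it, but not between two vowels → unchanged [d].
/l/ (between /d/ and /o/) fails the environment for rule 3, so it stays [l].
/o/ (between /l/ and /f/) is unaffected → [o].
/f/ (between /o/ and /i/) occurs between two vowels → [v] by rule 1.
/i/ — not in any rule's target class → [i].

[wozodlovi]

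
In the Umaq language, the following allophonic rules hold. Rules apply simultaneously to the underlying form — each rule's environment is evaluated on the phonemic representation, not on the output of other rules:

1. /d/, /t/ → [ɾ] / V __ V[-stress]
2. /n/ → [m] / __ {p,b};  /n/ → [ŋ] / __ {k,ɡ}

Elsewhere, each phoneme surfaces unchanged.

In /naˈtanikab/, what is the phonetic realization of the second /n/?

[n]

/n/ (between /a/ and /i/) fails the environment for rule 2, so it stays [n].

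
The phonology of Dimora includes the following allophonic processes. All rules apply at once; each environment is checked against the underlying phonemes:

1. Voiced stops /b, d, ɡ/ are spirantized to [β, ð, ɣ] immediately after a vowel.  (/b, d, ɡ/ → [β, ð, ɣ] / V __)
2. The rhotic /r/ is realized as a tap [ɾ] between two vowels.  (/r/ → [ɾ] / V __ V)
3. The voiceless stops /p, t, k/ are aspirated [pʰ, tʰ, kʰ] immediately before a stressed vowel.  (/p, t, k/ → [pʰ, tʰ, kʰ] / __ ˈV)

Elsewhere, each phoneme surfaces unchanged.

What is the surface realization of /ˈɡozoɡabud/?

/ɡ/ (word-initial) is in the target of rule 1 but the environment (immediately after a vowel) is not met → [ɡ].
/o/ stays [o].
/z/ — not in any rule's target class → [z].
/o/ (between /z/ and /ɡ/): no rule targets it → [o].
Rule 1 applies to /ɡ/ (between /o/ and /a/: immediately after a vowel) → [ɣ].
/a/ (between /ɡ/ and /b/) is unaffected → [a].
/b/ (between /a/ and /u/): immediately after a vowel, so rule 1 applies → [β].
/u/ — not in any rule's target class → [u].
/d/ (word-final): immediately after a vowel, so rule 1 applies → [ð].

[ˈɡozoɣaβuð]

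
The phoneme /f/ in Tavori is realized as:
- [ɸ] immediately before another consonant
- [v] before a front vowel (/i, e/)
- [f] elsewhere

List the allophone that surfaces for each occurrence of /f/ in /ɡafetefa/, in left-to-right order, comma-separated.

[v], [f]

Occurrence 1 (position 3): before a front vowel (/i, e/) → [v].
Occurrence 2 (position 7): no conditioning environment matches → elsewhere allophone [f].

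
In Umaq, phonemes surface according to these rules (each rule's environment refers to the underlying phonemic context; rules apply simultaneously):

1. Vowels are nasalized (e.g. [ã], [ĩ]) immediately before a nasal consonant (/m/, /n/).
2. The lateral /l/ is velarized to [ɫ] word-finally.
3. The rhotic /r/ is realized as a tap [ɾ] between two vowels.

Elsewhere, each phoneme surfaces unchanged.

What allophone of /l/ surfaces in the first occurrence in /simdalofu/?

[l]

/l/ (between /a/ and /o/) is in the target of rule 2 but the environment (word-finally) is not met → [l].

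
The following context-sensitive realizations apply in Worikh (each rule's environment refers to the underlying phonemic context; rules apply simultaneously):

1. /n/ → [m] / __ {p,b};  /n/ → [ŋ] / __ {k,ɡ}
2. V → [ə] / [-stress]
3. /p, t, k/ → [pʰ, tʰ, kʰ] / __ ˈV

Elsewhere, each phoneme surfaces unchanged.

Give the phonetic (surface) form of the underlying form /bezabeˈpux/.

/b/ (word-initial) is unaffected → [b].
Rule 2 applies to /e/ (between /b/ and /z/: in an unstressed syllable) → [ə].
/z/ (between /e/ and /a/) is unaffected → [z].
/a/ (between /z/ and /b/) occurs in an unstressed syllable → [ə] by rule 2.
/b/ stays [b].
/e/ — between /b/ and /p/, in an unstressed syllable — surfaces as [ə] (rule 2).
/p/ — between /e/ and /u/, immediately before a stressed vowel — surfaces as [pʰ] (rule 3).
/u/ (between /p/ and /x/) fails the environment for rule 2, so it stays [u].
/x/ (word-final) is unaffected → [x].

[bəzəbəˈpʰux]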